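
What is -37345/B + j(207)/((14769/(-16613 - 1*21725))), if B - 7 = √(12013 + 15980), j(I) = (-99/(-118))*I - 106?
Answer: -578491994285/3478513032 - 5335*√27993/3992 ≈ -389.90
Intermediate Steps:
j(I) = -106 + 99*I/118 (j(I) = (-99*(-1/118))*I - 106 = 99*I/118 - 106 = -106 + 99*I/118)
B = 7 + √27993 (B = 7 + √(12013 + 15980) = 7 + √27993 ≈ 174.31)
-37345/B + j(207)/((14769/(-16613 - 1*21725))) = -37345/(7 + √27993) + (-106 + (99/118)*207)/((14769/(-16613 - 1*21725))) = -37345/(7 + √27993) + (-106 + 20493/118)/((14769/(-16613 - 21725))) = -37345/(7 + √27993) + 7985/(118*((14769/(-38338)))) = -37345/(7 + √27993) + 7985/(118*((14769*(-1/38338)))) = -37345/(7 + √27993) + 7985/(118*(-14769/38338)) = -37345/(7 + √27993) + (7985/118)*(-38338/14769) = -37345/(7 + √27993) - 153064465/871371 = -153064465/871371 - 37345/(7 + √27993)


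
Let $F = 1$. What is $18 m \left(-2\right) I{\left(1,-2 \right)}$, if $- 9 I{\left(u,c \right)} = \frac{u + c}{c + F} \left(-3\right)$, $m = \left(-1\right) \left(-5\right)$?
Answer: $-60$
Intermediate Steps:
$m = 5$
$I{\left(u,c \right)} = \frac{c + u}{3 \left(1 + c\right)}$ ($I{\left(u,c \right)} = - \frac{\frac{u + c}{c + 1} \left(-3\right)}{9} = - \frac{\frac{c + u}{1 + c} \left(-3\right)}{9} = - \frac{\left(-3\right) \frac{1}{1 + c} \left(c + u\right)}{9} = \frac{c + u}{3 \left(1 + c\right)}$)
$18 m \left(-2\right) I{\left(1,-2 \right)} = 18 \cdot 5 \left(-2\right) \frac{-2 + 1}{3 \left(1 - 2\right)} = 18 \left(-10\right) \frac{1}{3} \frac{1}{-1} \left(-1\right) = - 180 \cdot \frac{1}{3} \left(-1\right) \left(-1\right) = \left(-180\right) \frac{1}{3} = -60$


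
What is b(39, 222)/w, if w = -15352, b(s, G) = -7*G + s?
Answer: 15/152 ≈ 0.098684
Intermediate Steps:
b(s, G) = s - 7*G
b(39, 222)/w = (39 - 7*222)/(-15352) = (39 - 1554)*(-1/15352) = -1515*(-1/15352) = 15/152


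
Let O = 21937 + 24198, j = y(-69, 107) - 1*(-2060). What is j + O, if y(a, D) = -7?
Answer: 48188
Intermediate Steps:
j = 2053 (j = -7 - 1*(-2060) = -7 + 2060 = 2053)
O = 46135
j + O = 2053 + 46135 = 48188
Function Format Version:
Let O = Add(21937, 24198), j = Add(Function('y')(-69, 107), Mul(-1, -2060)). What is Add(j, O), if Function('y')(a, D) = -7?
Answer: 48188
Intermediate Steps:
j = 2053 (j = Add(-7, Mul(-1, -2060)) = Add(-7, 2060) = 2053)
O = 46135
Add(j, O) = Add(2053, 46135) = 48188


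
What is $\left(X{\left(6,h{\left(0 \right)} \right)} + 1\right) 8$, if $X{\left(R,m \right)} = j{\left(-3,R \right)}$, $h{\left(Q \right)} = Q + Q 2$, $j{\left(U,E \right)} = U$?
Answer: $-16$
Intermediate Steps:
$h{\left(Q \right)} = 3 Q$ ($h{\left(Q \right)} = Q + 2 Q = 3 Q$)
$X{\left(R,m \right)} = -3$
$\left(X{\left(6,h{\left(0 \right)} \right)} + 1\right) 8 = \left(-3 + 1\right) 8 = \left(-2\right) 8 = -16$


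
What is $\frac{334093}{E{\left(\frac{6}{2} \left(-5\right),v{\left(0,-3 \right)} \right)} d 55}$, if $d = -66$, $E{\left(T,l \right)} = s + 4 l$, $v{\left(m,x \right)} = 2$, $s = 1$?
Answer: $- \frac{334093}{32670} \approx -10.226$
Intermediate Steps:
$E{\left(T,l \right)} = 1 + 4 l$
$\frac{334093}{E{\left(\frac{6}{2} \left(-5\right),v{\left(0,-3 \right)} \right)} d 55} = \frac{334093}{\left(1 + 4 \cdot 2\right) \left(-66\right) 55} = \frac{334093}{\left(1 + 8\right) \left(-66\right) 55} = \frac{334093}{9 \left(-66\right) 55} = \frac{334093}{\left(-594\right) 55} = \frac{334093}{-32670} = 334093 \left(- \frac{1}{32670}\right) = - \frac{334093}{32670}$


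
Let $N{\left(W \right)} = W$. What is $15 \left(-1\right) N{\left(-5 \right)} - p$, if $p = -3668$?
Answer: $3743$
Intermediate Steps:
$15 \left(-1\right) N{\left(-5 \right)} - p = 15 \left(-1\right) \left(-5\right) - -3668 = \left(-15\right) \left(-5\right) + 3668 = 75 + 3668 = 3743$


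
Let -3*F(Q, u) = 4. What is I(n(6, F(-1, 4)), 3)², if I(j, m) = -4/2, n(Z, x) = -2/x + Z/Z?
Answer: 4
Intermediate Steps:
F(Q, u) = -4/3 (F(Q, u) = -⅓*4 = -4/3)
n(Z, x) = 1 - 2/x (n(Z, x) = -2/x + 1 = 1 - 2/x)
I(j, m) = -2 (I(j, m) = -4*½ = -2)
I(n(6, F(-1, 4)), 3)² = (-2)² = 4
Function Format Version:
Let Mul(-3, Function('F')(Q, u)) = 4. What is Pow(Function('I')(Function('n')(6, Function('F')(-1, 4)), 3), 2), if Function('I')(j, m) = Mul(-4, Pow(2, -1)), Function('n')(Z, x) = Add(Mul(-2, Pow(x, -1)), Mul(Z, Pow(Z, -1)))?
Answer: 4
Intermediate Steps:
Function('F')(Q, u) = Rational(-4, 3) (Function('F')(Q, u) = Mul(Rational(-1, 3), 4) = Rational(-4, 3))
Function('n')(Z, x) = Add(1, Mul(-2, Pow(x, -1))) (Function('n')(Z, x) = Add(Mul(-2, Pow(x, -1)), 1) = Add(1, Mul(-2, Pow(x, -1))))
Function('I')(j, m) = -2 (Function('I')(j, m) = Mul(-4, Rational(1, 2)) = -2)
Pow(Function('I')(Function('n')(6, Function('F')(-1, 4)), 3), 2) = Pow(-2, 2) = 4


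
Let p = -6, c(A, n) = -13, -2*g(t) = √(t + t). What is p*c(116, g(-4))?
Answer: 78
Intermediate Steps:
g(t) = -√2*√t/2 (g(t) = -√(t + t)/2 = -√2*√t/2)
p*c(116, g(-4)) = -6*(-13) = 78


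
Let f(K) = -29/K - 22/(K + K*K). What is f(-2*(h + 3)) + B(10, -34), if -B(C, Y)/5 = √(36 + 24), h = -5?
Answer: -167/20 - 10*√15 ≈ -47.080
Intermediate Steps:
B(C, Y) = -10*√15 (B(C, Y) = -5*√(36 + 24) = -10*√15)
f(K) = -29/K - 22/(K + K²)
f(-2*(h + 3)) + B(10, -34) = (-51 - (-58)*(-5 + 3))/(((-2*(-5 + 3)))*(1 - 2*(-5 + 3))) - 10*√15 = (-51 - (-58)*(-2))/(((-2*(-2)))*(1 - 2*(-2))) - 10*√15 = (-51 - 29*4)/(4*(1 + 4)) - 10*√15 = (¼)*(-51 - 116)/5 - 10*√15 = (¼)*(⅕)*(-167) - 10*√15 = -167/20 - 10*√15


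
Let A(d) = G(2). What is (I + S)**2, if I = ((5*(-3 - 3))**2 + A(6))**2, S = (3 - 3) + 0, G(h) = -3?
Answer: 647395642881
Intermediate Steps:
A(d) = -3
S = 0 (S = 0 + 0 = 0)
I = 804609 (I = ((5*(-3 - 3))**2 - 3)**2 = ((5*(-6))**2 - 3)**2 = ((-30)**2 - 3)**2 = (900 - 3)**2 = 897**2 = 804609)
(I + S)**2 = (804609 + 0)**2 = 804609**2 = 647395642881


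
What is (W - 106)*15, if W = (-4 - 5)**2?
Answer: -375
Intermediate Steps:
W = 81 (W = (-9)**2 = 81)
(W - 106)*15 = (81 - 106)*15 = -25*15 = -375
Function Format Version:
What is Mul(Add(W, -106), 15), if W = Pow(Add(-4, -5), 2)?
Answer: -375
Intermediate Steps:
W = 81 (W = Pow(-9, 2) = 81)
Mul(Add(W, -106), 15) = Mul(Add(81, -106), 15) = Mul(-25, 15) = -375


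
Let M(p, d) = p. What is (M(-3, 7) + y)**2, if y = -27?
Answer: 900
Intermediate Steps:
(M(-3, 7) + y)**2 = (-3 - 27)**2 = (-30)**2 = 900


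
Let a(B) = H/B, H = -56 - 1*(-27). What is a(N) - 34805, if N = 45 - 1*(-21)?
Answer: -2297159/66 ≈ -34805.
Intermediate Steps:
N = 66 (N = 45 + 21 = 66)
H = -29 (H = -56 + 27 = -29)
a(B) = -29/B
a(N) - 34805 = -29/66 - 34805 = -2297159/66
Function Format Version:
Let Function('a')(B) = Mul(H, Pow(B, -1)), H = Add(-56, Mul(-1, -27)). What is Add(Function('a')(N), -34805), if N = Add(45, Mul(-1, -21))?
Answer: Rational(-2297159, 66) ≈ -34805.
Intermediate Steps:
N = 66 (N = Add(45, 21) = 66)
H = -29 (H = Add(-56, 27) = -29)
Function('a')(B) = Mul(-29, Pow(B, -1))
Add(Function('a')(N), -34805) = Add(Mul(-29, Pow(66, -1)), -34805) = Add(Mul(-29, Rational(1, 66)), -34805) = Add(Rational(-29, 66), -34805) = Rational(-2297159, 66)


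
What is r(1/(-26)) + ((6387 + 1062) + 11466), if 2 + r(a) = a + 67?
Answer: 493479/26 ≈ 18980.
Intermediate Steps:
r(a) = 65 + a (r(a) = -2 + (a + 67) = -2 + (67 + a) = 65 + a)
r(1/(-26)) + ((6387 + 1062) + 11466) = (65 + 1/(-26)) + ((6387 + 1062) + 11466) = (65 - 1/26) + (7449 + 11466) = 1689/26 + 18915 = 493479/26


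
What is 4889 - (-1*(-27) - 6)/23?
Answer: 112426/23 ≈ 4888.1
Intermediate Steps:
4889 - (-1*(-27) - 6)/23 = 4889 - (27 - 6)/23 = 4889 - 21/23 = 112426/23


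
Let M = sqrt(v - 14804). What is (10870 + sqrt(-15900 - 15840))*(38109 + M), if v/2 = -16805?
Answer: 2*(5435 + 23*I*sqrt(15))*(38109 + I*sqrt(48414)) ≈ 4.1421e+8 + 9.1811e+6*I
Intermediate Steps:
v = -33610 (v = 2*(-16805) = -33610)
M = I*sqrt(48414) (M = sqrt(-33610 - 14804) = sqrt(-48414) = I*sqrt(48414) ≈ 220.03*I)
(10870 + sqrt(-15900 - 15840))*(38109 + M) = (10870 + sqrt(-15900 - 15840))*(38109 + I*sqrt(48414)) = (10870 + sqrt(-31740))*(38109 + I*sqrt(48414)) = (10870 + 46*I*sqrt(15))*(38109 + I*sqrt(48414))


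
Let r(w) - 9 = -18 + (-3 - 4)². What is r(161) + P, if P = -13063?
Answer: -13023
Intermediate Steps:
r(w) = 40 (r(w) = 9 + (-18 + (-3 - 4)²) = 9 + (-18 + (-7)²) = 9 + (-18 + 49) = 9 + 31 = 40)
r(161) + P = 40 - 13063 = -13023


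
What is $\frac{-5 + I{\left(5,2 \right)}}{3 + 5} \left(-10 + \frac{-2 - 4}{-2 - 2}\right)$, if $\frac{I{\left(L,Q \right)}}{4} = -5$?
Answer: $\frac{425}{16} \approx 26.563$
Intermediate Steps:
$I{\left(L,Q \right)} = -20$ ($I{\left(L,Q \right)} = 4 \left(-5\right) = -20$)
$\frac{-5 + I{\left(5,2 \right)}}{3 + 5} \left(-10 + \frac{-2 - 4}{-2 - 2}\right) = \frac{-5 - 20}{3 + 5} \left(-10 + \frac{-2 - 4}{-2 - 2}\right) = - \frac{25}{8} \left(-10 - \frac{6}{-4}\right) = \left(-25\right) \frac{1}{8} \left(-10 - - \frac{3}{2}\right) = - \frac{25 \left(-10 + \frac{3}{2}\right)}{8} = \left(- \frac{25}{8}\right) \left(- \frac{17}{2}\right) = \frac{425}{16}$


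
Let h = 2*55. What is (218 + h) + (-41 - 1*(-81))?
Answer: 368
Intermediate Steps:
h = 110
(218 + h) + (-41 - 1*(-81)) = (218 + 110) + (-41 - 1*(-81)) = 328 + (-41 + 81) = 328 + 40 = 368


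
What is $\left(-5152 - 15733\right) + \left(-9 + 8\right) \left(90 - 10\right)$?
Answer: $-20965$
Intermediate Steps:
$\left(-5152 - 15733\right) + \left(-9 + 8\right) \left(90 - 10\right) = -20885 - 80 = -20965$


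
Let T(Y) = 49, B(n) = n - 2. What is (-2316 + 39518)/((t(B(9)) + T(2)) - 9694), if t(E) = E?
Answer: -18601/4819 ≈ -3.8599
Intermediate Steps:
B(n) = -2 + n
(-2316 + 39518)/((t(B(9)) + T(2)) - 9694) = (-2316 + 39518)/(((-2 + 9) + 49) - 9694) = 37202/((7 + 49) - 9694) = 37202/(56 - 9694) = 37202/(-9638) = 37202*(-1/9638) = -18601/4819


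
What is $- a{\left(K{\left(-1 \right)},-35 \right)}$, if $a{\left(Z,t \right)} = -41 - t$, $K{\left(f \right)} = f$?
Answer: $6$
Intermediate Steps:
$- a{\left(K{\left(-1 \right)},-35 \right)} = - (-41 - -35) = - (-41 + 35) = \left(-1\right) \left(-6\right) = 6$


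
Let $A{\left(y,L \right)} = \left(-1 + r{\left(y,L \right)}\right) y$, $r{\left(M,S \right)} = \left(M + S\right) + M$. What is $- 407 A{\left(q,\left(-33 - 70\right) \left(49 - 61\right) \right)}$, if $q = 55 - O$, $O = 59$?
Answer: $1997556$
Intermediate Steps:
$q = -4$ ($q = 55 - 59 = -4$)
$r{\left(M,S \right)} = S + 2 M$
$A{\left(y,L \right)} = y \left(-1 + L + 2 y\right)$ ($A{\left(y,L \right)} = \left(-1 + \left(L + 2 y\right)\right) y = \left(-1 + L + 2 y\right) y = y \left(-1 + L + 2 y\right)$)
$- 407 A{\left(q,\left(-33 - 70\right) \left(49 - 61\right) \right)} = - 407 \left(- 4 \left(-1 + \left(-33 - 70\right) \left(49 - 61\right) + 2 \left(-4\right)\right)\right) = - 407 \left(- 4 \left(-1 - -1236 - 8\right)\right) = - 407 \left(- 4 \left(-1 + 1236 - 8\right)\right) = - 407 \left(\left(-4\right) 1227\right) = \left(-407\right) \left(-4908\right) = 1997556$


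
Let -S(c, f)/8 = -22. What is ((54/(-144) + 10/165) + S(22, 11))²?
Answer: 2151197161/69696 ≈ 30865.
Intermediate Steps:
S(c, f) = 176 (S(c, f) = -8*(-22) = 176)
((54/(-144) + 10/165) + S(22, 11))² = ((54/(-144) + 10/165) + 176)² = ((54*(-1/144) + 10*(1/165)) + 176)² = ((-3/8 + 2/33) + 176)² = (-83/264 + 176)² = (46381/264)² = 2151197161/69696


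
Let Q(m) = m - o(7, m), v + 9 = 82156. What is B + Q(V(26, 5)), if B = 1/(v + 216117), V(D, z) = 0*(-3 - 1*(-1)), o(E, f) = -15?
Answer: 4473961/298264 ≈ 15.000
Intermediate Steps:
v = 82147 (v = -9 + 82156 = 82147)
V(D, z) = 0 (V(D, z) = 0*(-3 + 1) = 0*(-2) = 0)
B = 1/298264 (B = 1/(82147 + 216117) = 1/298264 ≈ 3.3527e-6)
Q(m) = 15 + m (Q(m) = m - 1*(-15) = m + 15 = 15 + m)
B + Q(V(26, 5)) = 1/298264 + (15 + 0) = 1/298264 + 15 = 4473961/298264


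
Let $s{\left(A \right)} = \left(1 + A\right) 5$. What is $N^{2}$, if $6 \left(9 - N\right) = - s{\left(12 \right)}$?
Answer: $\frac{14161}{36} \approx 393.36$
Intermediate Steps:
$s{\left(A \right)} = 5 + 5 A$
$N = \frac{119}{6}$ ($N = 9 - \frac{\left(-1\right) \left(5 + 5 \cdot 12\right)}{6} = 9 - \frac{\left(-1\right) \left(5 + 60\right)}{6} = 9 - \frac{\left(-1\right) 65}{6} = 9 - - \frac{65}{6} = 9 + \frac{65}{6} = \frac{119}{6} \approx 19.833$)
$N^{2} = \left(\frac{119}{6}\right)^{2} = \frac{14161}{36}$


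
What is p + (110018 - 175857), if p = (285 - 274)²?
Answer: -65718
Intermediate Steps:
p = 121 (p = 11² = 121)
p + (110018 - 175857) = 121 + (110018 - 175857) = 121 - 65839 = -65718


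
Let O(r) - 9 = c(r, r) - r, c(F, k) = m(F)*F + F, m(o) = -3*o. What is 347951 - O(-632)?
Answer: 1546214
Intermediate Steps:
c(F, k) = F - 3*F² (c(F, k) = (-3*F)*F + F = -3*F² + F = F - 3*F²)
O(r) = 9 - r + r*(1 - 3*r) (O(r) = 9 + (r*(1 - 3*r) - r) = 9 + (-r + r*(1 - 3*r)) = 9 - r + r*(1 - 3*r))
347951 - O(-632) = 347951 - (9 - 3*(-632)²) = 347951 - (9 - 3*399424) = 347951 - (9 - 1198272) = 347951 - 1*(-1198263) = 347951 + 1198263 = 1546214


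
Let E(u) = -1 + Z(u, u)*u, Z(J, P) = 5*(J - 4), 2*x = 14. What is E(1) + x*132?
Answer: 908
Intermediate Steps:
x = 7 (x = (1/2)*14 = 7)
Z(J, P) = -20 + 5*J (Z(J, P) = 5*(-4 + J) = -20 + 5*J)
E(u) = -1 + u*(-20 + 5*u) (E(u) = -1 + (-20 + 5*u)*u = -1 + u*(-20 + 5*u))
E(1) + x*132 = (-1 + 5*1*(-4 + 1)) + 7*132 = (-1 + 5*1*(-3)) + 924 = (-1 - 15) + 924 = -16 + 924 = 908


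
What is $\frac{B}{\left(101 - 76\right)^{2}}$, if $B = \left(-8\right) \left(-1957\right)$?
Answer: $\frac{15656}{625} \approx 25.05$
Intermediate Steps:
$B = 15656$
$\frac{B}{\left(101 - 76\right)^{2}} = \frac{15656}{\left(101 - 76\right)^{2}} = \frac{15656}{25^{2}} = \frac{15656}{625}$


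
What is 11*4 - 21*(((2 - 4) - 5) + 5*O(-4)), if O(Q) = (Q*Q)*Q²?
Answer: -26689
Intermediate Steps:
O(Q) = Q⁴ (O(Q) = Q²*Q² = Q⁴)
11*4 - 21*(((2 - 4) - 5) + 5*O(-4)) = 11*4 - 21*(((2 - 4) - 5) + 5*(-4)⁴) = 44 - 21*((-2 - 5) + 5*256) = 44 - 21*(-7 + 1280) = 44 - 21*1273 = 44 - 26733 = -26689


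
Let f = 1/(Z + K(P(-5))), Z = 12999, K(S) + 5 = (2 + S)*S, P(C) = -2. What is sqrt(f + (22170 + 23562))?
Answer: sqrt(7721575467346)/12994 ≈ 213.85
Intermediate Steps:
K(S) = -5 + S*(2 + S) (K(S) = -5 + (2 + S)*S = -5 + S*(2 + S))
f = 1/12994 (f = 1/(12999 + (-5 + (-2)**2 + 2*(-2))) = 1/(12999 + (-5 + 4 - 4)) = 1/(12999 - 5) = 1/12994 ≈ 7.6959e-5)
sqrt(f + (22170 + 23562)) = sqrt(1/12994 + (22170 + 23562)) = sqrt(1/12994 + 45732) = sqrt(594241609/12994) = sqrt(7721575467346)/12994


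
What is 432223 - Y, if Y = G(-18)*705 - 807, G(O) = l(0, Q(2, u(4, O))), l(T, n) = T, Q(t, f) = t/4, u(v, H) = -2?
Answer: 433030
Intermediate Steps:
Q(t, f) = t/4 (Q(t, f) = t*(¼) = t/4)
G(O) = 0
Y = -807 (Y = 0*705 - 807 = 0 - 807 = -807)
432223 - Y = 432223 - 1*(-807) = 432223 + 807 = 433030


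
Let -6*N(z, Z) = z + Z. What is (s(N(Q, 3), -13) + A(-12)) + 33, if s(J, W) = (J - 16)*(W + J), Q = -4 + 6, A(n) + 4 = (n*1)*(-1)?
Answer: 9859/36 ≈ 273.86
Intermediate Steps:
A(n) = -4 - n (A(n) = -4 + (n*1)*(-1) = -4 + n*(-1) = -4 - n)
Q = 2
N(z, Z) = -Z/6 - z/6 (N(z, Z) = -(z + Z)/6 = -(Z + z)/6 = -Z/6 - z/6)
s(J, W) = (-16 + J)*(J + W)
(s(N(Q, 3), -13) + A(-12)) + 33 = (((-1/6*3 - 1/6*2)**2 - 16*(-1/6*3 - 1/6*2) - 16*(-13) + (-1/6*3 - 1/6*2)*(-13)) + (-4 - 1*(-12))) + 33 = (((-1/2 - 1/3)**2 - 16*(-1/2 - 1/3) + 208 + (-1/2 - 1/3)*(-13)) + (-4 + 12)) + 33 = (((-5/6)**2 - 16*(-5/6) + 208 - 5/6*(-13)) + 8) + 33 = ((25/36 + 40/3 + 208 + 65/6) + 8) + 33 = (8383/36 + 8) + 33 = 8671/36 + 33 = 9859/36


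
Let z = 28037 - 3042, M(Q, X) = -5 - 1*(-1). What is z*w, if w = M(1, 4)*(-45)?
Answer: 4499100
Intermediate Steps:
M(Q, X) = -4 (M(Q, X) = -5 + 1 = -4)
z = 24995
w = 180 (w = -4*(-45) = 180)
z*w = 24995*180 = 4499100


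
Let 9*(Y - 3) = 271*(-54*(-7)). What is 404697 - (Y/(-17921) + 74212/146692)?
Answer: 265973765698393/657216833 ≈ 4.0470e+5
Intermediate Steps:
Y = 11385 (Y = 3 + (271*(-54*(-7)))/9 = 3 + (271*378)/9 = 3 + (⅑)*102438 = 3 + 11382 = 11385)
404697 - (Y/(-17921) + 74212/146692) = 404697 - (11385/(-17921) + 74212/146692) = 404697 - (11385*(-1/17921) + 74212*(1/146692)) = 404697 - (-11385/17921 + 18553/36673) = 404697 - 1*(-85033792/657216833) = 404697 + 85033792/657216833 = 265973765698393/657216833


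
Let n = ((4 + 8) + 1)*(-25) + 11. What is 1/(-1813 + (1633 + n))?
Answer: -1/494 ≈ -0.0020243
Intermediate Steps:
n = -314 (n = (12 + 1)*(-25) + 11 = 13*(-25) + 11 = -325 + 11 = -314)
1/(-1813 + (1633 + n)) = 1/(-1813 + (1633 - 314)) = 1/(-1813 + 1319) = 1/(-494) = -1/494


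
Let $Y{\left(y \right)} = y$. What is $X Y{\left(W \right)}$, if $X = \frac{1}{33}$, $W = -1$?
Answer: $- \frac{1}{33} \approx -0.030303$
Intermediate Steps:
$X = \frac{1}{33} \approx 0.030303$
$X Y{\left(W \right)} = \frac{1}{33} \left(-1\right) = - \frac{1}{33}$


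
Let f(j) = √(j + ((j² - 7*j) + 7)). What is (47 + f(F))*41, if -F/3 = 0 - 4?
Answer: 1927 + 41*√79 ≈ 2291.4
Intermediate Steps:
F = 12 (F = -3*(0 - 4) = -3*(-4) = 12)
f(j) = √(7 + j² - 6*j) (f(j) = √(j + (7 + j² - 7*j)) = √(7 + j² - 6*j))
(47 + f(F))*41 = (47 + √(7 + 12² - 6*12))*41 = (47 + √(7 + 144 - 72))*41 = (47 + √79)*41 = 1927 + 41*√79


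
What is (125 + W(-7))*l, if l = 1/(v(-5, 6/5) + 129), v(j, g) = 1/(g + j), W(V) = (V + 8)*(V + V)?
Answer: 2109/2446 ≈ 0.86222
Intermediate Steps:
W(V) = 2*V*(8 + V) (W(V) = (8 + V)*(2*V) = 2*V*(8 + V))
l = 19/2446 (l = 1/(1/(6/5 - 5) + 129) = 1/(1/(-19/5) + 129) = 1/(-5/19 + 129) = 1/(2446/19) = 19/2446 ≈ 0.0077678)
(125 + W(-7))*l = (125 + 2*(-7)*(8 - 7))*(19/2446) = (125 + 2*(-7)*1)*(19/2446) = (125 - 14)*(19/2446) = 111*(19/2446) = 2109/2446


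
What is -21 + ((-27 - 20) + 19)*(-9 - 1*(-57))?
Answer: -1365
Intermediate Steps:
-21 + ((-27 - 20) + 19)*(-9 - 1*(-57)) = -21 + (-47 + 19)*(-9 + 57) = -21 - 28*48 = -21 - 1344 = -1365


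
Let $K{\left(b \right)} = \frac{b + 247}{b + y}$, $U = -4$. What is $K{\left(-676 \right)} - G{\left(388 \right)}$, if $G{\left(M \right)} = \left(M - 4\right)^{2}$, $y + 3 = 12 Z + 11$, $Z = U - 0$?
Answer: $- \frac{105578067}{716} \approx -1.4746 \cdot 10^{5}$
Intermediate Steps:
$Z = -4$ ($Z = -4 - 0 = -4 + 0 = -4$)
$y = -40$ ($y = -3 + \left(12 \left(-4\right) + 11\right) = -3 + \left(-48 + 11\right) = -3 - 37 = -40$)
$K{\left(b \right)} = \frac{247 + b}{-40 + b}$ ($K{\left(b \right)} = \frac{b + 247}{b - 40} = \frac{247 + b}{-40 + b}$)
$G{\left(M \right)} = \left(-4 + M\right)^{2}$
$K{\left(-676 \right)} - G{\left(388 \right)} = \frac{247 - 676}{-40 - 676} - \left(-4 + 388\right)^{2} = \frac{1}{-716} \left(-429\right) - 384^{2} = \left(- \frac{1}{716}\right) \left(-429\right) - 147456 = \frac{429}{716} - 147456 = - \frac{105578067}{716}$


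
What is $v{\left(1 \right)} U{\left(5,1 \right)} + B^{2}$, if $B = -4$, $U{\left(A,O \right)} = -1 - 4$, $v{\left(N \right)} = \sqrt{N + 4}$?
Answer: $16 - 5 \sqrt{5} \approx 4.8197$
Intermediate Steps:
$v{\left(N \right)} = \sqrt{4 + N}$
$U{\left(A,O \right)} = -5$
$v{\left(1 \right)} U{\left(5,1 \right)} + B^{2} = \sqrt{4 + 1} \left(-5\right) + \left(-4\right)^{2} = \sqrt{5} \left(-5\right) + 16 = - 5 \sqrt{5} + 16 = 16 - 5 \sqrt{5}$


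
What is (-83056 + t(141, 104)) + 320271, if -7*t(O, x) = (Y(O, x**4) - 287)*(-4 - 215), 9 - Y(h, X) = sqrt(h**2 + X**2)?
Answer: 1599623/7 - 219*sqrt(13685690504072617)/7 ≈ -3.6598e+9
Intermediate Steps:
Y(h, X) = 9 - sqrt(X**2 + h**2) (Y(h, X) = 9 - sqrt(h**2 + X**2) = 9 - sqrt(X**2 + h**2))
t(O, x) = -60882/7 - 219*sqrt(O**2 + x**8)/7 (t(O, x) = -((9 - sqrt((x**4)**2 + O**2)) - 287)*(-4 - 215)/7 = -((9 - sqrt(x**8 + O**2)) - 287)*(-219)/7 = -((9 - sqrt(O**2 + x**8)) - 287)*(-219)/7 = -(-278 - sqrt(O**2 + x**8))*(-219)/7 = -(60882 + 219*sqrt(O**2 + x**8))/7 = -60882/7 - 219*sqrt(O**2 + x**8)/7)
(-83056 + t(141, 104)) + 320271 = (-83056 + (-60882/7 - 219*sqrt(141**2 + 104**8)/7)) + 320271 = (-83056 + (-60882/7 - 219*sqrt(19881 + 13685690504052736)/7)) + 320271 = (-83056 + (-60882/7 - 219*sqrt(13685690504072617)/7)) + 320271 = (-642274/7 - 219*sqrt(13685690504072617)/7) + 320271 = 1599623/7 - 219*sqrt(13685690504072617)/7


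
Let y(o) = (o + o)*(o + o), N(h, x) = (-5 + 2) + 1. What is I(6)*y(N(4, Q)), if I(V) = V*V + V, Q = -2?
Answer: 672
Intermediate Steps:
N(h, x) = -2 (N(h, x) = -3 + 1 = -2)
I(V) = V + V**2 (I(V) = V**2 + V = V + V**2)
y(o) = 4*o**2 (y(o) = (2*o)*(2*o) = 4*o**2)
I(6)*y(N(4, Q)) = (6*(1 + 6))*(4*(-2)**2) = (6*7)*(4*4) = 42*16 = 672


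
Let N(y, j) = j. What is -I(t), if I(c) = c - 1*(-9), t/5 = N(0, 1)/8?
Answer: -77/8 ≈ -9.6250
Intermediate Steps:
t = 5/8 (t = 5*(1/8) = 5*(1*(⅛)) = 5*(⅛) = 5/8 ≈ 0.62500)
I(c) = 9 + c (I(c) = c + 9 = 9 + c)
-I(t) = -(9 + 5/8) = -1*77/8 = -77/8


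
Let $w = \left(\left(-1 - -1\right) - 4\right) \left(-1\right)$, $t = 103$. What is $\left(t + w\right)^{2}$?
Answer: $11449$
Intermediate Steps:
$w = 4$ ($w = \left(\left(-1 + 1\right) - 4\right) \left(-1\right) = \left(0 - 4\right) \left(-1\right) = \left(-4\right) \left(-1\right) = 4$)
$\left(t + w\right)^{2} = \left(103 + 4\right)^{2} = 107^{2} = 11449$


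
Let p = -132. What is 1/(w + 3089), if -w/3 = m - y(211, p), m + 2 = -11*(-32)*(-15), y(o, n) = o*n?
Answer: -1/64621 ≈ -1.5475e-5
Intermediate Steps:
y(o, n) = n*o
m = -5282 (m = -2 - 11*(-32)*(-15) = -2 + 352*(-15) = -2 - 5280 = -5282)
w = -67710 (w = -3*(-5282 - (-132)*211) = -3*(-5282 - 1*(-27852)) = -3*(-5282 + 27852) = -3*22570 = -67710)
1/(w + 3089) = 1/(-67710 + 3089) = 1/(-64621) = -1/64621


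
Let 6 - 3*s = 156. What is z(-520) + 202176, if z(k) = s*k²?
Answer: -13317824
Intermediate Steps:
s = -50 (s = 2 - ⅓*156 = 2 - 52 = -50)
z(k) = -50*k²
z(-520) + 202176 = -50*(-520)² + 202176 = -50*270400 + 202176 = -13520000 + 202176 = -13317824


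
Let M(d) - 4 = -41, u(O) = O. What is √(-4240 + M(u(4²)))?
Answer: I*√4277 ≈ 65.399*I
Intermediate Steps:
M(d) = -37 (M(d) = 4 - 41 = -37)
√(-4240 + M(u(4²))) = √(-4240 - 37) = √(-4277) = I*√4277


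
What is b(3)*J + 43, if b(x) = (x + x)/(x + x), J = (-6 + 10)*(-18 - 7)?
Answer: -57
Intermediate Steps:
J = -100 (J = 4*(-25) = -100)
b(x) = 1 (b(x) = (2*x)/((2*x)) = (2*x)*(1/(2*x)) = 1)
b(3)*J + 43 = 1*(-100) + 43 = -100 + 43 = -57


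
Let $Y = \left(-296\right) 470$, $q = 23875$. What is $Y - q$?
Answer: $-162995$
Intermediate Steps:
$Y = -139120$
$Y - q = -139120 - 23875 = -162995$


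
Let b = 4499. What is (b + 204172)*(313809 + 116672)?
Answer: 89828900751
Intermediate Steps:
(b + 204172)*(313809 + 116672) = (4499 + 204172)*(313809 + 116672) = 208671*430481 = 89828900751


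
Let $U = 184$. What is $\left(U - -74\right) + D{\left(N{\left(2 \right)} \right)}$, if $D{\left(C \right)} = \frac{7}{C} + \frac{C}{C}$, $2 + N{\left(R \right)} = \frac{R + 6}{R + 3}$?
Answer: $\frac{483}{2} \approx 241.5$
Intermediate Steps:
$N{\left(R \right)} = -2 + \frac{6 + R}{3 + R}$ ($N{\left(R \right)} = -2 + \frac{R + 6}{R + 3} = -2 + \frac{6 + R}{3 + R}$)
$D{\left(C \right)} = 1 + \frac{7}{C}$ ($D{\left(C \right)} = \frac{7}{C} + 1 = 1 + \frac{7}{C}$)
$\left(U - -74\right) + D{\left(N{\left(2 \right)} \right)} = \left(184 - -74\right) + \frac{7 - \frac{2}{3 + 2}}{\left(-1\right) 2 \frac{1}{3 + 2}} = \left(184 + 74\right) + \frac{7 - \frac{2}{5}}{\left(-1\right) 2 \cdot \frac{1}{5}} = 258 + \frac{7 - 2 \cdot \frac{1}{5}}{\left(-1\right) 2 \cdot \frac{1}{5}} = 258 + \frac{7 - \frac{2}{5}}{- \frac{2}{5}} = 258 - \frac{33}{2} = \frac{483}{2}$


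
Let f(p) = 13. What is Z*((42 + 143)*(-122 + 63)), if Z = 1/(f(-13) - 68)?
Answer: 2183/11 ≈ 198.45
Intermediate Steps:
Z = -1/55 (Z = 1/(13 - 68) = 1/(-55) = -1/55 ≈ -0.018182)
Z*((42 + 143)*(-122 + 63)) = -(42 + 143)*(-122 + 63)/55 = -37*(-59)/11 = -1/55*(-10915) = 2183/11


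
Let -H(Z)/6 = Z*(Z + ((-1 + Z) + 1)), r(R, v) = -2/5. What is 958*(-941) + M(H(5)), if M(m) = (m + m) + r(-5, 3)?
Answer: -4510392/5 ≈ -9.0208e+5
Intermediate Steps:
r(R, v) = -⅖ (r(R, v) = -2*⅕ = -⅖)
H(Z) = -12*Z² (H(Z) = -6*Z*(Z + ((-1 + Z) + 1)) = -6*Z*(Z + Z) = -6*Z*2*Z = -12*Z²)
M(m) = -⅖ + 2*m (M(m) = (m + m) - ⅖ = 2*m - ⅖ = -⅖ + 2*m)
958*(-941) + M(H(5)) = 958*(-941) + (-⅖ + 2*(-12*5²)) = -901478 + (-⅖ + 2*(-12*25)) = -901478 + (-⅖ + 2*(-300)) = -901478 + (-⅖ - 600) = -901478 - 3002/5 = -4510392/5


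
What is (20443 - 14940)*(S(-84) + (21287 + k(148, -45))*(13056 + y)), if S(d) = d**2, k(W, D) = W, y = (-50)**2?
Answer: 1834974887748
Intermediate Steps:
y = 2500
(20443 - 14940)*(S(-84) + (21287 + k(148, -45))*(13056 + y)) = (20443 - 14940)*((-84)**2 + (21287 + 148)*(13056 + 2500)) = 5503*(7056 + 21435*15556) = 5503*(7056 + 333442860) = 5503*333449916 = 1834974887748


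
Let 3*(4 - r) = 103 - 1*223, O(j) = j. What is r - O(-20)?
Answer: 64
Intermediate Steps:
r = 44 (r = 4 - (103 - 1*223)/3 = 4 - (103 - 223)/3 = 4 - 1/3*(-120) = 4 + 40 = 44)
r - O(-20) = 44 - 1*(-20) = 44 + 20 = 64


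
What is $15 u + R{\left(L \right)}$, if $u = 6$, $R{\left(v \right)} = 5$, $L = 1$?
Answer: $95$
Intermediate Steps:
$15 u + R{\left(L \right)} = 15 \cdot 6 + 5 = 90 + 5 = 95$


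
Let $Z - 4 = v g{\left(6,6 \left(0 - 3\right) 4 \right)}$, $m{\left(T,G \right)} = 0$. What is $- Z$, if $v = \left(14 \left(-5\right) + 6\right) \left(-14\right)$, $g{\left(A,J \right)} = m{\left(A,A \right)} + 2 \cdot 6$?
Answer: $-10756$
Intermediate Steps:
$g{\left(A,J \right)} = 12$ ($g{\left(A,J \right)} = 0 + 2 \cdot 6 = 0 + 12 = 12$)
$v = 896$ ($v = \left(-70 + 6\right) \left(-14\right) = \left(-64\right) \left(-14\right) = 896$)
$Z = 10756$ ($Z = 4 + 896 \cdot 12 = 4 + 10752 = 10756$)
$- Z = \left(-1\right) 10756 = -10756$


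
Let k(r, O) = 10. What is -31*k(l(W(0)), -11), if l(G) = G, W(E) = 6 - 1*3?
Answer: -310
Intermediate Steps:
W(E) = 3 (W(E) = 6 - 3 = 3)
-31*k(l(W(0)), -11) = -31*10 = -310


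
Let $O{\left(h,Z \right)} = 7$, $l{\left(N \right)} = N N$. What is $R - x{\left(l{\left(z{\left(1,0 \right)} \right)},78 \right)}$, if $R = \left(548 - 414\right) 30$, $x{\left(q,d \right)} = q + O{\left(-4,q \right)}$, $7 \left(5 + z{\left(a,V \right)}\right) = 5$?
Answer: $\frac{195737}{49} \approx 3994.6$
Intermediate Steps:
$z{\left(a,V \right)} = - \frac{30}{7}$ ($z{\left(a,V \right)} = -5 + \frac{1}{7} \cdot 5 = -5 + \frac{5}{7} = - \frac{30}{7}$)
$l{\left(N \right)} = N^{2}$
$x{\left(q,d \right)} = 7 + q$ ($x{\left(q,d \right)} = q + 7 = 7 + q$)
$R = 4020$ ($R = 134 \cdot 30 = 4020$)
$R - x{\left(l{\left(z{\left(1,0 \right)} \right)},78 \right)} = 4020 - \left(7 + \left(- \frac{30}{7}\right)^{2}\right) = 4020 - \left(7 + \frac{900}{49}\right) = 4020 - \frac{1243}{49} = \frac{195737}{49}$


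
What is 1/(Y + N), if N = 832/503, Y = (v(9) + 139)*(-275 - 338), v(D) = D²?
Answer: -503/67833748 ≈ -7.4152e-6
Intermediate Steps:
Y = -134860 (Y = (9² + 139)*(-275 - 338) = (81 + 139)*(-613) = 220*(-613) = -134860)
N = 832/503 (N = 832*(1/503) = 832/503 ≈ 1.6541)
1/(Y + N) = 1/(-134860 + 832/503) = 1/(-67833748/503) = -503/67833748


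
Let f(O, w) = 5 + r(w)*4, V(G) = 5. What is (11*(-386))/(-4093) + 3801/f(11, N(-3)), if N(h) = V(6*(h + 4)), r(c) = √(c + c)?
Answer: -5147617/36837 + 5068*√10/45 ≈ 216.40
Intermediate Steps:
r(c) = √2*√c (r(c) = √(2*c) = √2*√c)
N(h) = 5
f(O, w) = 5 + 4*√2*√w (f(O, w) = 5 + (√2*√w)*4 = 5 + 4*√2*√w)
(11*(-386))/(-4093) + 3801/f(11, N(-3)) = (11*(-386))/(-4093) + 3801/(5 + 4*√2*√5) = -4246*(-1/4093) + 3801/(5 + 4*√10) = 4246/4093 + 3801/(5 + 4*√10)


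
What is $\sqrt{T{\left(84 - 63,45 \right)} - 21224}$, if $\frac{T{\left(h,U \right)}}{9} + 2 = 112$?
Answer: $i \sqrt{20234} \approx 142.25 i$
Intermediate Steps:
$T{\left(h,U \right)} = 990$ ($T{\left(h,U \right)} = -18 + 9 \cdot 112 = -18 + 1008 = 990$)
$\sqrt{T{\left(84 - 63,45 \right)} - 21224} = \sqrt{990 - 21224} = \sqrt{-20234} = i \sqrt{20234}$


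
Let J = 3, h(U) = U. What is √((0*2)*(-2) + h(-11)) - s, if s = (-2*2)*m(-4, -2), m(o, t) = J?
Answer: 12 + I*√11 ≈ 12.0 + 3.3166*I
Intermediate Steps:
m(o, t) = 3
s = -12 (s = -2*2*3 = -4*3 = -12)
√((0*2)*(-2) + h(-11)) - s = √((0*2)*(-2) - 11) - 1*(-12) = √(0*(-2) - 11) + 12 = √(0 - 11) + 12 = √(-11) + 12 = I*√11 + 12 = 12 + I*√11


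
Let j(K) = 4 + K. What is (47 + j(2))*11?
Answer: 583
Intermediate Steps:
(47 + j(2))*11 = (47 + (4 + 2))*11 = (47 + 6)*11 = 53*11 = 583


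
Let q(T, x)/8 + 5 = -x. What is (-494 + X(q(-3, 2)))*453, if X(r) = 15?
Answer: -216987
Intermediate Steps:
q(T, x) = -40 - 8*x (q(T, x) = -40 + 8*(-x) = -40 - 8*x)
(-494 + X(q(-3, 2)))*453 = (-494 + 15)*453 = -479*453 = -216987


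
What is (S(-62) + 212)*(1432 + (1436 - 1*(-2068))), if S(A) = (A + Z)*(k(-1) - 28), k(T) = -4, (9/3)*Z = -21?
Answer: 11945120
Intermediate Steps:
Z = -7 (Z = (1/3)*(-21) = -7)
S(A) = 224 - 32*A (S(A) = (A - 7)*(-4 - 28) = (-7 + A)*(-32) = 224 - 32*A)
(S(-62) + 212)*(1432 + (1436 - 1*(-2068))) = ((224 - 32*(-62)) + 212)*(1432 + (1436 - 1*(-2068))) = ((224 + 1984) + 212)*(1432 + (1436 + 2068)) = (2208 + 212)*(1432 + 3504) = 2420*4936 = 11945120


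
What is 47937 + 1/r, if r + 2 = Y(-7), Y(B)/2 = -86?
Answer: 8341037/174 ≈ 47937.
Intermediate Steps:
Y(B) = -172 (Y(B) = 2*(-86) = -172)
r = -174 (r = -2 - 172 = -174)
47937 + 1/r = 47937 + 1/(-174) = 47937 - 1/174 = 8341037/174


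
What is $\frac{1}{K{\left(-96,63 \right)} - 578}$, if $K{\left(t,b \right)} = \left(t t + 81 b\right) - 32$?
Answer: $\frac{1}{13709} \approx 7.2945 \cdot 10^{-5}$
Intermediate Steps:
$K{\left(t,b \right)} = -32 + t^{2} + 81 b$ ($K{\left(t,b \right)} = \left(t^{2} + 81 b\right) - 32 = -32 + t^{2} + 81 b$)
$\frac{1}{K{\left(-96,63 \right)} - 578} = \frac{1}{\left(-32 + \left(-96\right)^{2} + 81 \cdot 63\right) - 578} = \frac{1}{\left(-32 + 9216 + 5103\right) - 578} = \frac{1}{14287 - 578} = \frac{1}{13709}$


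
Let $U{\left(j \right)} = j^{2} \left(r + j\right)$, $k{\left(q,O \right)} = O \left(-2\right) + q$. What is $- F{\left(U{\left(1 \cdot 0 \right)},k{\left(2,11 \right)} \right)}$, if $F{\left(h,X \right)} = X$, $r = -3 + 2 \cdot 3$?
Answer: $20$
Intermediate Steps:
$k{\left(q,O \right)} = q - 2 O$ ($k{\left(q,O \right)} = - 2 O + q = q - 2 O$)
$r = 3$ ($r = -3 + 6 = 3$)
$U{\left(j \right)} = j^{2} \left(3 + j\right)$
$- F{\left(U{\left(1 \cdot 0 \right)},k{\left(2,11 \right)} \right)} = - (2 - 22) = \left(-1\right) \left(-20\right) = 20$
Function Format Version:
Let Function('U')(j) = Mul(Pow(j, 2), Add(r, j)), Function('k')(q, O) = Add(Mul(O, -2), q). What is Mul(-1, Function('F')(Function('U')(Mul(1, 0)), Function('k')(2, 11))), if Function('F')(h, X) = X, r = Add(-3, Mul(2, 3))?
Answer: 20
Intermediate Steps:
Function('k')(q, O) = Add(q, Mul(-2, O)) (Function('k')(q, O) = Add(Mul(-2, O), q) = Add(q, Mul(-2, O)))
r = 3 (r = Add(-3, 6) = 3)
Function('U')(j) = Mul(Pow(j, 2), Add(3, j))
Mul(-1, Function('F')(Function('U')(Mul(1, 0)), Function('k')(2, 11))) = Mul(-1, Add(2, Mul(-2, 11))) = Mul(-1, Add(2, -22)) = Mul(-1, -20) = 20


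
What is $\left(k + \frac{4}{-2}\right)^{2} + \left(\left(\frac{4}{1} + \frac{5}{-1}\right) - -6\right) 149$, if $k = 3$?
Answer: $746$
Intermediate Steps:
$\left(k + \frac{4}{-2}\right)^{2} + \left(\left(\frac{4}{1} + \frac{5}{-1}\right) - -6\right) 149 = \left(3 + \frac{4}{-2}\right)^{2} + \left(\left(\frac{4}{1} + \frac{5}{-1}\right) - -6\right) 149 = \left(3 + 4 \left(- \frac{1}{2}\right)\right)^{2} + \left(\left(4 \cdot 1 + 5 \left(-1\right)\right) + 6\right) 149 = \left(3 - 2\right)^{2} + \left(\left(4 - 5\right) + 6\right) 149 = 1^{2} + \left(-1 + 6\right) 149 = 1 + 5 \cdot 149 = 1 + 745 = 746$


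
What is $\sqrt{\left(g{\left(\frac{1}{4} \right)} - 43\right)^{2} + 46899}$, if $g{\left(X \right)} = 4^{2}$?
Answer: $126 \sqrt{3} \approx 218.24$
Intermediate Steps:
$g{\left(X \right)} = 16$
$\sqrt{\left(g{\left(\frac{1}{4} \right)} - 43\right)^{2} + 46899} = \sqrt{\left(16 - 43\right)^{2} + 46899} = \sqrt{\left(-27\right)^{2} + 46899} = \sqrt{729 + 46899} = \sqrt{47628} = 126 \sqrt{3}$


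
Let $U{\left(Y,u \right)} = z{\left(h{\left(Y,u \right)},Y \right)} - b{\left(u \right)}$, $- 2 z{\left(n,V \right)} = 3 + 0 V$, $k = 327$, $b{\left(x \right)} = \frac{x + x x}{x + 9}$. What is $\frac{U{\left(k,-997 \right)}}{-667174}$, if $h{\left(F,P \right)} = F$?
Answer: $- \frac{495765}{329583956} \approx -0.0015042$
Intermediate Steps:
$b{\left(x \right)} = \frac{x + x^{2}}{9 + x}$
$z{\left(n,V \right)} = - \frac{3}{2}$ ($z{\left(n,V \right)} = - \frac{3 + 0 V}{2} = - \frac{3 + 0}{2} = \left(- \frac{1}{2}\right) 3 = - \frac{3}{2}$)
$U{\left(Y,u \right)} = - \frac{3}{2} - \frac{u \left(1 + u\right)}{9 + u}$
$\frac{U{\left(k,-997 \right)}}{-667174} = \frac{\frac{1}{2} \frac{1}{9 - 997} \left(-27 - -4985 - 2 \left(-997\right)^{2}\right)}{-667174} = \frac{-27 + 4985 - 1988018}{2 \left(-988\right)} \left(- \frac{1}{667174}\right) = \frac{1}{2} \left(- \frac{1}{988}\right) \left(-27 + 4985 - 1988018\right) \left(- \frac{1}{667174}\right) = \frac{1}{2} \left(- \frac{1}{988}\right) \left(-1983060\right) \left(- \frac{1}{667174}\right) = \frac{495765}{494} \left(- \frac{1}{667174}\right) = - \frac{495765}{329583956}$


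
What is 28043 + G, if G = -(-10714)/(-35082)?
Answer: 491896906/17541 ≈ 28043.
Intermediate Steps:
G = -5357/17541 (G = -(-10714)*(-1)/35082 = -1*5357/17541 = -5357/17541 ≈ -0.30540)
28043 + G = 28043 - 5357/17541 = 491896906/17541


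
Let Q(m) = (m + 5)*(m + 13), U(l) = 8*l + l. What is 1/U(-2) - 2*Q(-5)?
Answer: -1/18 ≈ -0.055556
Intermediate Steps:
U(l) = 9*l
Q(m) = (5 + m)*(13 + m)
1/U(-2) - 2*Q(-5) = 1/(9*(-2)) - 2*(65 + (-5)² + 18*(-5)) = 1/(-18) - 2*(65 + 25 - 90) = -1/18 - 2*0 = -1/18 + 0 = -1/18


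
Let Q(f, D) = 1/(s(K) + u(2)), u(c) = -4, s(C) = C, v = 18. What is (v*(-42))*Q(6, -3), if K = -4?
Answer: 189/2 ≈ 94.500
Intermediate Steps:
Q(f, D) = -⅛ (Q(f, D) = 1/(-4 - 4) = 1/(-8) = -⅛)
(v*(-42))*Q(6, -3) = (18*(-42))*(-⅛) = -756*(-⅛) = 189/2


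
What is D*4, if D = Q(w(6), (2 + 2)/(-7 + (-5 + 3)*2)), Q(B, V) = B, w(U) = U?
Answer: 24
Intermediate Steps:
D = 6
D*4 = 6*4 = 24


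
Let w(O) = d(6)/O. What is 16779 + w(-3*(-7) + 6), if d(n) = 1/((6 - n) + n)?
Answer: 2718199/162 ≈ 16779.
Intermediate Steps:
d(n) = ⅙ (d(n) = 1/6 = ⅙)
w(O) = 1/(6*O)
16779 + w(-3*(-7) + 6) = 16779 + 1/(6*(-3*(-7) + 6)) = 16779 + 1/(6*(21 + 6)) = 16779 + (⅙)/27 = 16779 + (⅙)*(1/27) = 16779 + 1/162 = 2718199/162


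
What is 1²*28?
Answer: 28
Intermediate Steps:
1²*28 = 1*28 = 28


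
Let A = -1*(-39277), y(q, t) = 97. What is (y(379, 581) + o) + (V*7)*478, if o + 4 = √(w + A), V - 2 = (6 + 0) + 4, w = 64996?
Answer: 40245 + 13*√617 ≈ 40568.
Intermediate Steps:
V = 12 (V = 2 + ((6 + 0) + 4) = 2 + (6 + 4) = 2 + 10 = 12)
A = 39277
o = -4 + 13*√617 (o = -4 + √(64996 + 39277) = -4 + √104273 = -4 + 13*√617 ≈ 318.91)
(y(379, 581) + o) + (V*7)*478 = (97 + (-4 + 13*√617)) + (12*7)*478 = (93 + 13*√617) + 84*478 = (93 + 13*√617) + 40152 = 40245 + 13*√617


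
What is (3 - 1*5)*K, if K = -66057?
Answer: 132114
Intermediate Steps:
(3 - 1*5)*K = (3 - 1*5)*(-66057) = (3 - 5)*(-66057) = -2*(-66057) = 132114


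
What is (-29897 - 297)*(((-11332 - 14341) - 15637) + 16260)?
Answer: 756359700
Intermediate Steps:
(-29897 - 297)*(((-11332 - 14341) - 15637) + 16260) = -30194*((-25673 - 15637) + 16260) = -30194*(-41310 + 16260) = -30194*(-25050) = 756359700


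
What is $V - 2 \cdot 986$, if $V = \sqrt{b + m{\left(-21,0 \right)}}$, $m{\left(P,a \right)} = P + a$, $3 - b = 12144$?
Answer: $-1972 + i \sqrt{12162} \approx -1972.0 + 110.28 i$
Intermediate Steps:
$b = -12141$ ($b = 3 - 12144 = -12141$)
$V = i \sqrt{12162}$ ($V = \sqrt{-12141 + \left(-21 + 0\right)} = \sqrt{-12141 - 21} = \sqrt{-12162} = i \sqrt{12162} \approx 110.28 i$)
$V - 2 \cdot 986 = i \sqrt{12162} - 2 \cdot 986 = i \sqrt{12162} - 1972 = -1972 + i \sqrt{12162}$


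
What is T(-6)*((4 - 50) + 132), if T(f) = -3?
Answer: -258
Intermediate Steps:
T(-6)*((4 - 50) + 132) = -3*((4 - 50) + 132) = -3*(-46 + 132) = -3*86 = -258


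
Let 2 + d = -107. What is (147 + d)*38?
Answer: 1444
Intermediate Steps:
d = -109 (d = -2 - 107 = -109)
(147 + d)*38 = (147 - 109)*38 = 38*38 = 1444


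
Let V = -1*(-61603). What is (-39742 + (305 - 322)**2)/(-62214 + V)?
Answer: 39453/611 ≈ 64.571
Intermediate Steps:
V = 61603
(-39742 + (305 - 322)**2)/(-62214 + V) = (-39742 + (305 - 322)**2)/(-62214 + 61603) = (-39742 + (-17)**2)/(-611) = (-39742 + 289)*(-1/611) = -39453*(-1/611) = 39453/611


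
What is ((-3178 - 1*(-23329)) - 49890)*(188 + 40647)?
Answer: -1214392065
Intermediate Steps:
((-3178 - 1*(-23329)) - 49890)*(188 + 40647) = ((-3178 + 23329) - 49890)*40835 = (20151 - 49890)*40835 = -29739*40835 = -1214392065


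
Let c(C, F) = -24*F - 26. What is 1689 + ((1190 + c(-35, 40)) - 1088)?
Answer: 805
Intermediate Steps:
c(C, F) = -26 - 24*F
1689 + ((1190 + c(-35, 40)) - 1088) = 1689 + ((1190 + (-26 - 24*40)) - 1088) = 1689 + ((1190 + (-26 - 960)) - 1088) = 1689 + ((1190 - 986) - 1088) = 1689 + (204 - 1088) = 1689 - 884 = 805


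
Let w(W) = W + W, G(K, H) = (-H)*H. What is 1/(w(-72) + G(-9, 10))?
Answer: -1/244 ≈ -0.0040984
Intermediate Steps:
G(K, H) = -H**2
w(W) = 2*W
1/(w(-72) + G(-9, 10)) = 1/(2*(-72) - 1*10**2) = 1/(-144 - 1*100) = 1/(-144 - 100) = 1/(-244) = -1/244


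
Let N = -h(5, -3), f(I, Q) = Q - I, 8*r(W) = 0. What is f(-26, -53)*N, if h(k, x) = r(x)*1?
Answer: 0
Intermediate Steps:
r(W) = 0 (r(W) = (1/8)*0 = 0)
h(k, x) = 0 (h(k, x) = 0*1 = 0)
N = 0 (N = -1*0 = 0)
f(-26, -53)*N = (-53 - 1*(-26))*0 = (-53 + 26)*0 = -27*0 = 0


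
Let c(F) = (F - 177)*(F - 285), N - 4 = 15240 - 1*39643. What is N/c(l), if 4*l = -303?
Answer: -43376/162097 ≈ -0.26759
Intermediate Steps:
l = -303/4 (l = (¼)*(-303) = -303/4 ≈ -75.750)
N = -24399 (N = 4 + (15240 - 1*39643) = 4 + (15240 - 39643) = 4 - 24403 = -24399)
c(F) = (-285 + F)*(-177 + F) (c(F) = (-177 + F)*(-285 + F) = (-285 + F)*(-177 + F))
N/c(l) = -24399/(50445 + (-303/4)² - 462*(-303/4)) = -24399/(50445 + 91809/16 + 69993/2) = -24399/1458873/16 = -24399*16/1458873 = -43376/162097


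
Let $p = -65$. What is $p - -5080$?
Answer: $5015$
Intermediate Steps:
$p - -5080 = -65 - -5080 = -65 + 5080 = 5015$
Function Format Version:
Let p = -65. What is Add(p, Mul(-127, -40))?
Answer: 5015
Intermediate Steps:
Add(p, Mul(-127, -40)) = Add(-65, Mul(-127, -40)) = Add(-65, 5080) = 5015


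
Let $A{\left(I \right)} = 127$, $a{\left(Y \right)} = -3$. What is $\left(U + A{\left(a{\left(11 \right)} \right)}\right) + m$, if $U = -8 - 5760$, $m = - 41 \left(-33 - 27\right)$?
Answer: $-3181$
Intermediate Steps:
$m = 2460$ ($m = \left(-41\right) \left(-60\right) = 2460$)
$U = -5768$ ($U = -8 - 5760 = -5768$)
$\left(U + A{\left(a{\left(11 \right)} \right)}\right) + m = \left(-5768 + 127\right) + 2460 = -5641 + 2460 = -3181$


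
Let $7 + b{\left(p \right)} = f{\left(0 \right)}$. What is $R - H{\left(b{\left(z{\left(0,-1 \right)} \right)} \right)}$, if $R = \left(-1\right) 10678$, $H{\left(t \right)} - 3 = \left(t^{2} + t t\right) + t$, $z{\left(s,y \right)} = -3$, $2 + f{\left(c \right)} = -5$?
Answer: $-11059$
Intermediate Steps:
$f{\left(c \right)} = -7$ ($f{\left(c \right)} = -2 - 5 = -7$)
$b{\left(p \right)} = -14$ ($b{\left(p \right)} = -7 - 7 = -14$)
$H{\left(t \right)} = 3 + t + 2 t^{2}$ ($H{\left(t \right)} = 3 + \left(\left(t^{2} + t t\right) + t\right) = 3 + \left(\left(t^{2} + t^{2}\right) + t\right) = 3 + \left(2 t^{2} + t\right) = 3 + \left(t + 2 t^{2}\right) = 3 + t + 2 t^{2}$)
$R = -10678$
$R - H{\left(b{\left(z{\left(0,-1 \right)} \right)} \right)} = -10678 - \left(3 - 14 + 2 \left(-14\right)^{2}\right) = -10678 - \left(3 - 14 + 2 \cdot 196\right) = -10678 - \left(3 - 14 + 392\right) = -10678 - 381 = -11059$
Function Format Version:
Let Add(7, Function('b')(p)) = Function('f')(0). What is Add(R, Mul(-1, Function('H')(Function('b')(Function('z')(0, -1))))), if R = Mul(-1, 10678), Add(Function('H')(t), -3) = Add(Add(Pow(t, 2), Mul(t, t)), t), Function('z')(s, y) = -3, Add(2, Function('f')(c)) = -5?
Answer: -11059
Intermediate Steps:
Function('f')(c) = -7 (Function('f')(c) = Add(-2, -5) = -7)
Function('b')(p) = -14 (Function('b')(p) = Add(-7, -7) = -14)
Function('H')(t) = Add(3, t, Mul(2, Pow(t, 2))) (Function('H')(t) = Add(3, Add(Add(Pow(t, 2), Mul(t, t)), t)) = Add(3, Add(Add(Pow(t, 2), Pow(t, 2)), t)) = Add(3, Add(Mul(2, Pow(t, 2)), t)) = Add(3, Add(t, Mul(2, Pow(t, 2)))) = Add(3, t, Mul(2, Pow(t, 2))))
R = -10678
Add(R, Mul(-1, Function('H')(Function('b')(Function('z')(0, -1))))) = Add(-10678, Mul(-1, Add(3, -14, Mul(2, Pow(-14, 2))))) = Add(-10678, Mul(-1, Add(3, -14, Mul(2, 196)))) = Add(-10678, Mul(-1, Add(3, -14, 392))) = Add(-10678, Mul(-1, 381)) = Add(-10678, -381) = -11059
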